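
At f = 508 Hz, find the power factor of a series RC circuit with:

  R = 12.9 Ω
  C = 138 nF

Step 1 — Angular frequency: ω = 2π·f = 2π·508 = 3192 rad/s.
Step 2 — Component impedances:
  R: Z = R = 12.9 Ω
  C: Z = 1/(jωC) = -j/(ω·C) = 0 - j2270 Ω
Step 3 — Series combination: Z_total = R + C = 12.9 - j2270 Ω = 2270∠-89.7° Ω.
Step 4 — Power factor: PF = cos(φ) = Re(Z)/|Z| = 12.9/2270.3 = 0.005682.
Step 5 — Type: Im(Z) = -2270 ⇒ leading (phase φ = -89.7°).

PF = 0.005682 (leading, φ = -89.7°)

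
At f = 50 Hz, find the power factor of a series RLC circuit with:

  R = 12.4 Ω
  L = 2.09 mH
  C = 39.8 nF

Step 1 — Angular frequency: ω = 2π·f = 2π·50 = 314.2 rad/s.
Step 2 — Component impedances:
  R: Z = R = 12.4 Ω
  L: Z = jωL = j·314.2·0.00209 = 0 + j0.6566 Ω
  C: Z = 1/(jωC) = -j/(ω·C) = 0 - j7.998e+04 Ω
Step 3 — Series combination: Z_total = R + L + C = 12.4 - j7.998e+04 Ω = 7.998e+04∠-90.0° Ω.
Step 4 — Power factor: PF = cos(φ) = Re(Z)/|Z| = 12.4/7.998e+04 = 0.000155.
Step 5 — Type: Im(Z) = -7.998e+04 ⇒ leading (phase φ = -90.0°).

PF = 0.000155 (leading, φ = -90.0°)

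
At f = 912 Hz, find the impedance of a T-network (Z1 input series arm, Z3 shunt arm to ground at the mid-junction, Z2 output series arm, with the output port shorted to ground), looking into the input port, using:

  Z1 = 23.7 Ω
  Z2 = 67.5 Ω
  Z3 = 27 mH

Step 1 — Angular frequency: ω = 2π·f = 2π·912 = 5730 rad/s.
Step 2 — Component impedances:
  Z1: Z = R = 23.7 Ω
  Z2: Z = R = 67.5 Ω
  Z3: Z = jωL = j·5730·0.027 = 0 + j154.7 Ω
Step 3 — With the output port shorted to ground, the output series arm Z2 runs from the junction to ground; the shunt arm Z3 also runs from the junction to ground. They appear in parallel: Z3 || Z2 = 56.71 + j24.74 Ω.
Step 4 — Series with input arm Z1: Z_in = Z1 + (Z3 || Z2) = 80.41 + j24.74 Ω = 84.13∠17.1° Ω.

Z = 80.41 + j24.74 Ω = 84.13∠17.1° Ω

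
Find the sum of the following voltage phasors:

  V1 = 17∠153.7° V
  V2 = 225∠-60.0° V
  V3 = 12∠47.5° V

Step 1 — Convert each phasor to rectangular form:
  V1 = 17·(cos(153.7°) + j·sin(153.7°)) = -15.24 + j7.532 V
  V2 = 225·(cos(-60.0°) + j·sin(-60.0°)) = 112.5 - j194.9 V
  V3 = 12·(cos(47.5°) + j·sin(47.5°)) = 8.107 + j8.847 V
Step 2 — Sum components: V_total = 105.4 - j178.5 V.
Step 3 — Convert to polar: |V_total| = 207.3 V, ∠V_total = -59.4°.

V_total = 207.3∠-59.4° V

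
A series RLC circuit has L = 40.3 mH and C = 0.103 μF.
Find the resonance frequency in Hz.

Step 1 — Resonance condition Im(Z)=0 gives ω₀ = 1/√(LC).
Step 2 — ω₀ = 1/√(0.0403·1.03e-07) = 1.552e+04 rad/s.
Step 3 — f₀ = ω₀/(2π) = 2470 Hz.

f₀ = 2470 Hz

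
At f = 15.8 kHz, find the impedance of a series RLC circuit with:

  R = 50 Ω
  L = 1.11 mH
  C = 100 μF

Step 1 — Angular frequency: ω = 2π·f = 2π·1.58e+04 = 9.927e+04 rad/s.
Step 2 — Component impedances:
  R: Z = R = 50 Ω
  L: Z = jωL = j·9.927e+04·0.00111 = 0 + j110.2 Ω
  C: Z = 1/(jωC) = -j/(ω·C) = 0 - j0.1007 Ω
Step 3 — Series combination: Z_total = R + L + C = 50 + j110.1 Ω = 120.9∠65.6° Ω.

Z = 50 + j110.1 Ω = 120.9∠65.6° Ω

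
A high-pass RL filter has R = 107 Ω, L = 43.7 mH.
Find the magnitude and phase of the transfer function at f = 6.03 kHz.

Step 1 — Angular frequency: ω = 2π·6030 = 3.789e+04 rad/s.
Step 2 — Transfer function: H(jω) = jωL/(R + jωL).
Step 3 — Numerator jωL = j·1656; denominator R + jωL = 107 + j1656.
Step 4 — H = 0.9958 + j0.06436.
Step 5 — Magnitude: |H| = 0.9979 (-0.0 dB); phase: φ = 3.7°.

|H| = 0.9979 (-0.0 dB), φ = 3.7°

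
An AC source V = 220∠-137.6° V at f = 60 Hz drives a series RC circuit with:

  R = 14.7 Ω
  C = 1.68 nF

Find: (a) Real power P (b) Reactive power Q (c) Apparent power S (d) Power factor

Step 1 — Angular frequency: ω = 2π·f = 2π·60 = 377 rad/s.
Step 2 — Component impedances:
  R: Z = R = 14.7 Ω
  C: Z = 1/(jωC) = -j/(ω·C) = 0 - j1.579e+06 Ω
Step 3 — Series combination: Z_total = R + C = 14.7 - j1.579e+06 Ω = 1.579e+06∠-90.0° Ω.
Step 4 — Source phasor: V = 220∠-137.6° V = -162.5 - j148.3 V.
Step 5 — Current: I = V / Z = 9.395e-05 - j0.0001029 A = 0.0001393∠-47.6° A.
Step 6 — Complex power: S = V·I* = 2.854e-07 - j0.03065 VA.
Step 7 — Real power: P = Re(S) = 2.854e-07 W.
Step 8 — Reactive power: Q = Im(S) = -0.03065 VAR.
Step 9 — Apparent power: |S| = 0.03065 VA.
Step 10 — Power factor: PF = P/|S| = 9.31e-06 (leading).

(a) P = 2.854e-07 W  (b) Q = -0.03065 VAR  (c) S = 0.03065 VA  (d) PF = 9.31e-06 (leading)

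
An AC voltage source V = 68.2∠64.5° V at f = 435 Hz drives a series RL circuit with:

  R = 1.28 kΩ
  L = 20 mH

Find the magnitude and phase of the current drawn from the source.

Step 1 — Angular frequency: ω = 2π·f = 2π·435 = 2733 rad/s.
Step 2 — Component impedances:
  R: Z = R = 1280 Ω
  L: Z = jωL = j·2733·0.02 = 0 + j54.66 Ω
Step 3 — Series combination: Z_total = R + L = 1280 + j54.66 Ω = 1281∠2.4° Ω.
Step 4 — Source phasor: V = 68.2∠64.5° V = 29.36 + j61.56 V.
Step 5 — Ohm's law: I = V / Z_total = (29.36 + j61.56) / (1280 + j54.66) = 0.02495 + j0.04703 A.
Step 6 — Convert to polar: |I| = 0.05323 A, ∠I = 62.1°.

I = 0.05323∠62.1° A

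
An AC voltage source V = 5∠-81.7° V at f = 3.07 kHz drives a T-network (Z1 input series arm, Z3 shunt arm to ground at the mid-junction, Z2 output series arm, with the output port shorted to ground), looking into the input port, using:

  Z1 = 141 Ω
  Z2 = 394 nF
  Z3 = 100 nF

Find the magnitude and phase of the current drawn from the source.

Step 1 — Angular frequency: ω = 2π·f = 2π·3070 = 1.929e+04 rad/s.
Step 2 — Component impedances:
  Z1: Z = R = 141 Ω
  Z2: Z = 1/(jωC) = -j/(ω·C) = 0 - j131.6 Ω
  Z3: Z = 1/(jωC) = -j/(ω·C) = 0 - j518.4 Ω
Step 3 — With the output port shorted to ground, the output series arm Z2 runs from the junction to ground; the shunt arm Z3 also runs from the junction to ground. They appear in parallel: Z3 || Z2 = 0 - j104.9 Ω.
Step 4 — Series with input arm Z1: Z_in = Z1 + (Z3 || Z2) = 141 - j104.9 Ω = 175.8∠-36.7° Ω.
Step 5 — Source phasor: V = 5∠-81.7° V = 0.7218 - j4.948 V.
Step 6 — Ohm's law: I = V / Z_total = (0.7218 - j4.948) / (141 - j104.9) = 0.0201 - j0.02013 A.
Step 7 — Convert to polar: |I| = 0.02845 A, ∠I = -45.0°.

I = 0.02845∠-45.0° A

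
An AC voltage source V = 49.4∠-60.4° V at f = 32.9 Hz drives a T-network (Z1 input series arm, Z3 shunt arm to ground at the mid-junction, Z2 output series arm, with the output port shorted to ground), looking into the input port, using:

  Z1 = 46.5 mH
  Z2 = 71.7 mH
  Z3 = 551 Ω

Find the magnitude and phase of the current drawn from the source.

Step 1 — Angular frequency: ω = 2π·f = 2π·32.9 = 206.7 rad/s.
Step 2 — Component impedances:
  Z1: Z = jωL = j·206.7·0.0465 = 0 + j9.612 Ω
  Z2: Z = jωL = j·206.7·0.0717 = 0 + j14.82 Ω
  Z3: Z = R = 551 Ω
Step 3 — With the output port shorted to ground, the output series arm Z2 runs from the junction to ground; the shunt arm Z3 also runs from the junction to ground. They appear in parallel: Z3 || Z2 = 0.3984 + j14.81 Ω.
Step 4 — Series with input arm Z1: Z_in = Z1 + (Z3 || Z2) = 0.3984 + j24.42 Ω = 24.43∠89.1° Ω.
Step 5 — Source phasor: V = 49.4∠-60.4° V = 24.4 - j42.95 V.
Step 6 — Ohm's law: I = V / Z_total = (24.4 - j42.95) / (0.3984 + j24.42) = -1.742 - j1.027 A.
Step 7 — Convert to polar: |I| = 2.022 A, ∠I = -149.5°.

I = 2.022∠-149.5° A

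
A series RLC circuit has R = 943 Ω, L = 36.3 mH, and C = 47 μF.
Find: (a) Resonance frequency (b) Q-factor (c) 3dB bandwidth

Step 1 — Resonance: ω₀ = 1/√(LC) = 1/√(0.0363·4.7e-05) = 765.6 rad/s.
Step 2 — f₀ = ω₀/(2π) = 121.8 Hz.
Step 3 — Series Q: Q = ω₀L/R = 765.6·0.0363/943 = 0.02947.
Step 4 — Bandwidth: Δω = ω₀/Q = 2.598e+04 rad/s; BW = Δω/(2π) = 4135 Hz.

(a) f₀ = 121.8 Hz  (b) Q = 0.02947  (c) BW = 4135 Hz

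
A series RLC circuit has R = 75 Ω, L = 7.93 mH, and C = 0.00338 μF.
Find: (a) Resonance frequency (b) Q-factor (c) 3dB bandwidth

Step 1 — Resonance condition Im(Z)=0 gives ω₀ = 1/√(LC).
Step 2 — ω₀ = 1/√(0.00793·3.38e-09) = 1.932e+05 rad/s.
Step 3 — f₀ = ω₀/(2π) = 3.074e+04 Hz.
Step 4 — Series Q: Q = ω₀L/R = 1.932e+05·0.00793/75 = 20.42.
Step 5 — 3dB bandwidth: Δω = ω₀/Q = 9458 rad/s; BW = Δω/(2π) = 1505 Hz.

(a) f₀ = 3.074e+04 Hz  (b) Q = 20.42  (c) BW = 1505 Hz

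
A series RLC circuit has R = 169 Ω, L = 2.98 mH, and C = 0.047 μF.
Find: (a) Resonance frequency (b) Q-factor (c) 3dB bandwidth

Step 1 — Resonance: ω₀ = 1/√(LC) = 1/√(0.00298·4.7e-08) = 8.45e+04 rad/s.
Step 2 — f₀ = ω₀/(2π) = 1.345e+04 Hz.
Step 3 — Series Q: Q = ω₀L/R = 8.45e+04·0.00298/169 = 1.49.
Step 4 — Bandwidth: Δω = ω₀/Q = 5.671e+04 rad/s; BW = Δω/(2π) = 9026 Hz.

(a) f₀ = 1.345e+04 Hz  (b) Q = 1.49  (c) BW = 9026 Hz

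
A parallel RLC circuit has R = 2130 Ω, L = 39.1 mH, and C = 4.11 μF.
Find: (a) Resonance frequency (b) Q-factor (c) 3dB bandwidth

Step 1 — Resonance: ω₀ = 1/√(LC) = 1/√(0.0391·4.11e-06) = 2495 rad/s.
Step 2 — f₀ = ω₀/(2π) = 397 Hz.
Step 3 — Parallel Q: Q = R/(ω₀L) = 2130/(2495·0.0391) = 21.84.
Step 4 — Bandwidth: Δω = ω₀/Q = 114.2 rad/s; BW = Δω/(2π) = 18.18 Hz.

(a) f₀ = 397 Hz  (b) Q = 21.84  (c) BW = 18.18 Hz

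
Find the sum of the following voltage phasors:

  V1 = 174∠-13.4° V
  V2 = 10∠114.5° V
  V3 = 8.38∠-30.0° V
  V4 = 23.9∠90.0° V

Step 1 — Convert each phasor to rectangular form:
  V1 = 174·(cos(-13.4°) + j·sin(-13.4°)) = 169.3 - j40.32 V
  V2 = 10·(cos(114.5°) + j·sin(114.5°)) = -4.147 + j9.1 V
  V3 = 8.38·(cos(-30.0°) + j·sin(-30.0°)) = 7.257 - j4.19 V
  V4 = 23.9·(cos(90.0°) + j·sin(90.0°)) = 0 + j23.9 V
Step 2 — Sum components: V_total = 172.4 - j11.51 V.
Step 3 — Convert to polar: |V_total| = 172.8 V, ∠V_total = -3.8°.

V_total = 172.8∠-3.8° V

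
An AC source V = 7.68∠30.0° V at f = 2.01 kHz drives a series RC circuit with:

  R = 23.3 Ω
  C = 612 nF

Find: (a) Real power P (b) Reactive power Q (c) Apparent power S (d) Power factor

Step 1 — Angular frequency: ω = 2π·f = 2π·2010 = 1.263e+04 rad/s.
Step 2 — Component impedances:
  R: Z = R = 23.3 Ω
  C: Z = 1/(jωC) = -j/(ω·C) = 0 - j129.4 Ω
Step 3 — Series combination: Z_total = R + C = 23.3 - j129.4 Ω = 131.5∠-79.8° Ω.
Step 4 — Source phasor: V = 7.68∠30.0° V = 6.651 + j3.84 V.
Step 5 — Current: I = V / Z = -0.01978 + j0.05497 A = 0.05842∠109.8° A.
Step 6 — Complex power: S = V·I* = 0.07952 - j0.4416 VA.
Step 7 — Real power: P = Re(S) = 0.07952 W.
Step 8 — Reactive power: Q = Im(S) = -0.4416 VAR.
Step 9 — Apparent power: |S| = 0.4487 VA.
Step 10 — Power factor: PF = P/|S| = 0.1772 (leading).

(a) P = 0.07952 W  (b) Q = -0.4416 VAR  (c) S = 0.4487 VA  (d) PF = 0.1772 (leading)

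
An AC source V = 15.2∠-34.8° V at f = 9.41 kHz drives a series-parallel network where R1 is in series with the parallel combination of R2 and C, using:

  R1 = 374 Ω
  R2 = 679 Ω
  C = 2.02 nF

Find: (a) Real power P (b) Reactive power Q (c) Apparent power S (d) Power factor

Step 1 — Angular frequency: ω = 2π·f = 2π·9410 = 5.912e+04 rad/s.
Step 2 — Component impedances:
  R1: Z = R = 374 Ω
  R2: Z = R = 679 Ω
  C: Z = 1/(jωC) = -j/(ω·C) = 0 - j8373 Ω
Step 3 — Parallel branch: R2 || C = 1/(1/R2 + 1/C) = 674.6 - j54.7 Ω.
Step 4 — Series with R1: Z_total = R1 + (R2 || C) = 1049 - j54.7 Ω = 1050∠-3.0° Ω.
Step 5 — Source phasor: V = 15.2∠-34.8° V = 12.48 - j8.675 V.
Step 6 — Current: I = V / Z = 0.0123 - j0.007631 A = 0.01448∠-31.8° A.
Step 7 — Complex power: S = V·I* = 0.2197 - j0.01146 VA.
Step 8 — Real power: P = Re(S) = 0.2197 W.
Step 9 — Reactive power: Q = Im(S) = -0.01146 VAR.
Step 10 — Apparent power: |S| = 0.22 VA.
Step 11 — Power factor: PF = P/|S| = 0.9986 (leading).

(a) P = 0.2197 W  (b) Q = -0.01146 VAR  (c) S = 0.22 VA  (d) PF = 0.9986 (leading)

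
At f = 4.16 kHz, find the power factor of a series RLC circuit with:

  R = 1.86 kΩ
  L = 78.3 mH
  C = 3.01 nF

Step 1 — Angular frequency: ω = 2π·f = 2π·4160 = 2.614e+04 rad/s.
Step 2 — Component impedances:
  R: Z = R = 1860 Ω
  L: Z = jωL = j·2.614e+04·0.0783 = 0 + j2047 Ω
  C: Z = 1/(jωC) = -j/(ω·C) = 0 - j1.271e+04 Ω
Step 3 — Series combination: Z_total = R + L + C = 1860 - j1.066e+04 Ω = 1.082e+04∠-80.1° Ω.
Step 4 — Power factor: PF = cos(φ) = Re(Z)/|Z| = 1860/10825 = 0.1718.
Step 5 — Type: Im(Z) = -1.066e+04 ⇒ leading (phase φ = -80.1°).

PF = 0.1718 (leading, φ = -80.1°)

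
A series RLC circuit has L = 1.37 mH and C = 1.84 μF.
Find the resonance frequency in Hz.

Step 1 — Resonance condition Im(Z)=0 gives ω₀ = 1/√(LC).
Step 2 — ω₀ = 1/√(0.00137·1.84e-06) = 1.992e+04 rad/s.
Step 3 — f₀ = ω₀/(2π) = 3170 Hz.

f₀ = 3170 Hz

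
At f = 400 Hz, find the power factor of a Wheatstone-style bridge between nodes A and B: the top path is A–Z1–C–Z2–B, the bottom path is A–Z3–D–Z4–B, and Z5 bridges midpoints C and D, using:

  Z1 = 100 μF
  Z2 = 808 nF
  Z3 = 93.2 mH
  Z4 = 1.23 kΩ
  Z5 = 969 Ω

Step 1 — Angular frequency: ω = 2π·f = 2π·400 = 2513 rad/s.
Step 2 — Component impedances:
  Z1: Z = 1/(jωC) = -j/(ω·C) = 0 - j3.979 Ω
  Z2: Z = 1/(jωC) = -j/(ω·C) = 0 - j492.4 Ω
  Z3: Z = jωL = j·2513·0.0932 = 0 + j234.2 Ω
  Z4: Z = R = 1230 Ω
  Z5: Z = R = 969 Ω
Step 3 — Bridge requires nodal analysis (the Z5 bridge couples midpoints C and D, so the two paths cannot be reduced to a simple series/parallel combination). Setting node B to ground and injecting 1 A at node A, the 3-node admittance system at A, C, D solves to V_A = Z_AB = 183.8 - j457.7 Ω = 493.3∠-68.1° Ω.
Step 4 — Power factor: PF = cos(φ) = Re(Z)/|Z| = 183.822/493.28 = 0.3727.
Step 5 — Type: Im(Z) = -457.7 ⇒ leading (phase φ = -68.1°).

PF = 0.3727 (leading, φ = -68.1°)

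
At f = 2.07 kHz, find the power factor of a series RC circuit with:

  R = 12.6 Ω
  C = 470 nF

Step 1 — Angular frequency: ω = 2π·f = 2π·2070 = 1.301e+04 rad/s.
Step 2 — Component impedances:
  R: Z = R = 12.6 Ω
  C: Z = 1/(jωC) = -j/(ω·C) = 0 - j163.6 Ω
Step 3 — Series combination: Z_total = R + C = 12.6 - j163.6 Ω = 164.1∠-85.6° Ω.
Step 4 — Power factor: PF = cos(φ) = Re(Z)/|Z| = 12.6/164.07 = 0.0768.
Step 5 — Type: Im(Z) = -163.6 ⇒ leading (phase φ = -85.6°).

PF = 0.0768 (leading, φ = -85.6°)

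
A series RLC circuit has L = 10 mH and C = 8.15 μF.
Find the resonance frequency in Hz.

Step 1 — Resonance condition Im(Z)=0 gives ω₀ = 1/√(LC).
Step 2 — ω₀ = 1/√(0.01·8.15e-06) = 3503 rad/s.
Step 3 — f₀ = ω₀/(2π) = 557.5 Hz.

f₀ = 557.5 Hz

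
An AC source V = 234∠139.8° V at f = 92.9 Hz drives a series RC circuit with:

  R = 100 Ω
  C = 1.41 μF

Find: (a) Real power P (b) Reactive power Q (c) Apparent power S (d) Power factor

Step 1 — Angular frequency: ω = 2π·f = 2π·92.9 = 583.7 rad/s.
Step 2 — Component impedances:
  R: Z = R = 100 Ω
  C: Z = 1/(jωC) = -j/(ω·C) = 0 - j1215 Ω
Step 3 — Series combination: Z_total = R + C = 100 - j1215 Ω = 1219∠-85.3° Ω.
Step 4 — Source phasor: V = 234∠139.8° V = -178.7 + j151 V.
Step 5 — Current: I = V / Z = -0.1355 - j0.1359 A = 0.1919∠-134.9° A.
Step 6 — Complex power: S = V·I* = 3.684 - j44.76 VA.
Step 7 — Real power: P = Re(S) = 3.684 W.
Step 8 — Reactive power: Q = Im(S) = -44.76 VAR.
Step 9 — Apparent power: |S| = 44.91 VA.
Step 10 — Power factor: PF = P/|S| = 0.08203 (leading).

(a) P = 3.684 W  (b) Q = -44.76 VAR  (c) S = 44.91 VA  (d) PF = 0.08203 (leading)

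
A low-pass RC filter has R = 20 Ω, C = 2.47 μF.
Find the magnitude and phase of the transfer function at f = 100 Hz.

Step 1 — Angular frequency: ω = 2π·100 = 628.3 rad/s.
Step 2 — Transfer function: H(jω) = 1/(1 + jωRC).
Step 3 — Denominator: 1 + jωRC = 1 + j·628.3·20·2.47e-06 = 1 + j0.03104.
Step 4 — H = 0.999 - j0.03101.
Step 5 — Magnitude: |H| = 0.9995 (-0.0 dB); phase: φ = -1.8°.

|H| = 0.9995 (-0.0 dB), φ = -1.8°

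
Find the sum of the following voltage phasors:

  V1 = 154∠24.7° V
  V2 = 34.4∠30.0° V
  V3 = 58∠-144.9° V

Step 1 — Convert each phasor to rectangular form:
  V1 = 154·(cos(24.7°) + j·sin(24.7°)) = 139.9 + j64.35 V
  V2 = 34.4·(cos(30.0°) + j·sin(30.0°)) = 29.79 + j17.2 V
  V3 = 58·(cos(-144.9°) + j·sin(-144.9°)) = -47.45 - j33.35 V
Step 2 — Sum components: V_total = 122.2 + j48.2 V.
Step 3 — Convert to polar: |V_total| = 131.4 V, ∠V_total = 21.5°.

V_total = 131.4∠21.5° V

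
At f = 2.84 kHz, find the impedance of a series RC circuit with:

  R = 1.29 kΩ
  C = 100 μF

Step 1 — Angular frequency: ω = 2π·f = 2π·2840 = 1.784e+04 rad/s.
Step 2 — Component impedances:
  R: Z = R = 1290 Ω
  C: Z = 1/(jωC) = -j/(ω·C) = 0 - j0.5604 Ω
Step 3 — Series combination: Z_total = R + C = 1290 - j0.5604 Ω = 1290∠-0.0° Ω.

Z = 1290 - j0.5604 Ω = 1290∠-0.0° Ω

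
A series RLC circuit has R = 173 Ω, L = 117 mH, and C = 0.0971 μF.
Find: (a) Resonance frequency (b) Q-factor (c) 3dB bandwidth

Step 1 — Resonance: ω₀ = 1/√(LC) = 1/√(0.117·9.71e-08) = 9382 rad/s.
Step 2 — f₀ = ω₀/(2π) = 1493 Hz.
Step 3 — Series Q: Q = ω₀L/R = 9382·0.117/173 = 6.345.
Step 4 — Bandwidth: Δω = ω₀/Q = 1479 rad/s; BW = Δω/(2π) = 235.3 Hz.

(a) f₀ = 1493 Hz  (b) Q = 6.345  (c) BW = 235.3 Hz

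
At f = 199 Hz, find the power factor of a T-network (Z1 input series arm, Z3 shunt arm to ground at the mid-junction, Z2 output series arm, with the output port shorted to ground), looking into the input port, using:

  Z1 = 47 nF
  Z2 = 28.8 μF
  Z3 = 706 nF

Step 1 — Angular frequency: ω = 2π·f = 2π·199 = 1250 rad/s.
Step 2 — Component impedances:
  Z1: Z = 1/(jωC) = -j/(ω·C) = 0 - j1.702e+04 Ω
  Z2: Z = 1/(jωC) = -j/(ω·C) = 0 - j27.77 Ω
  Z3: Z = 1/(jωC) = -j/(ω·C) = 0 - j1133 Ω
Step 3 — With the output port shorted to ground, the output series arm Z2 runs from the junction to ground; the shunt arm Z3 also runs from the junction to ground. They appear in parallel: Z3 || Z2 = 0 - j27.11 Ω.
Step 4 — Series with input arm Z1: Z_in = Z1 + (Z3 || Z2) = 0 - j1.704e+04 Ω = 1.704e+04∠-90.0° Ω.
Step 5 — Power factor: PF = cos(φ) = Re(Z)/|Z| = 0/1.704e+04 = 0.
Step 6 — Type: Im(Z) = -1.704e+04 ⇒ leading (phase φ = -90.0°).

PF = 0 (leading, φ = -90.0°)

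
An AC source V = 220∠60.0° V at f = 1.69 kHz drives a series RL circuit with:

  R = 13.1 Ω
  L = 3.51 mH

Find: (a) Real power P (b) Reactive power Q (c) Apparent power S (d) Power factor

Step 1 — Angular frequency: ω = 2π·f = 2π·1690 = 1.062e+04 rad/s.
Step 2 — Component impedances:
  R: Z = R = 13.1 Ω
  L: Z = jωL = j·1.062e+04·0.00351 = 0 + j37.27 Ω
Step 3 — Series combination: Z_total = R + L = 13.1 + j37.27 Ω = 39.51∠70.6° Ω.
Step 4 — Source phasor: V = 220∠60.0° V = 110 + j190.5 V.
Step 5 — Current: I = V / Z = 5.473 - j1.028 A = 5.569∠-10.6° A.
Step 6 — Complex power: S = V·I* = 406.2 + j1156 VA.
Step 7 — Real power: P = Re(S) = 406.2 W.
Step 8 — Reactive power: Q = Im(S) = 1156 VAR.
Step 9 — Apparent power: |S| = 1225 VA.
Step 10 — Power factor: PF = P/|S| = 0.3316 (lagging).

(a) P = 406.2 W  (b) Q = 1156 VAR  (c) S = 1225 VA  (d) PF = 0.3316 (lagging)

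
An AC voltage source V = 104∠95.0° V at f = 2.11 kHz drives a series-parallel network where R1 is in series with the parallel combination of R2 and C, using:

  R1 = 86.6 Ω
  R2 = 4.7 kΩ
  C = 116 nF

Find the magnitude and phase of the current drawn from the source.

Step 1 — Angular frequency: ω = 2π·f = 2π·2110 = 1.326e+04 rad/s.
Step 2 — Component impedances:
  R1: Z = R = 86.6 Ω
  R2: Z = R = 4700 Ω
  C: Z = 1/(jωC) = -j/(ω·C) = 0 - j650.2 Ω
Step 3 — Parallel branch: R2 || C = 1/(1/R2 + 1/C) = 88.27 - j638 Ω.
Step 4 — Series with R1: Z_total = R1 + (R2 || C) = 174.9 - j638 Ω = 661.6∠-74.7° Ω.
Step 5 — Source phasor: V = 104∠95.0° V = -9.064 + j103.6 V.
Step 6 — Ohm's law: I = V / Z_total = (-9.064 + j103.6) / (174.9 - j638) = -0.1547 + j0.02818 A.
Step 7 — Convert to polar: |I| = 0.1572 A, ∠I = 169.7°.

I = 0.1572∠169.7° A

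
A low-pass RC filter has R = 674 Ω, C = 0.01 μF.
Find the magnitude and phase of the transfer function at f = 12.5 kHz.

Step 1 — Angular frequency: ω = 2π·1.25e+04 = 7.854e+04 rad/s.
Step 2 — Transfer function: H(jω) = 1/(1 + jωRC).
Step 3 — Denominator: 1 + jωRC = 1 + j·7.854e+04·674·1e-08 = 1 + j0.5294.
Step 4 — H = 0.7811 - j0.4135.
Step 5 — Magnitude: |H| = 0.8838 (-1.1 dB); phase: φ = -27.9°.

|H| = 0.8838 (-1.1 dB), φ = -27.9°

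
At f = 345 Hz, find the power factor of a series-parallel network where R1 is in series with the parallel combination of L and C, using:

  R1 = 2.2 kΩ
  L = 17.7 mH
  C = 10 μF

Step 1 — Angular frequency: ω = 2π·f = 2π·345 = 2168 rad/s.
Step 2 — Component impedances:
  R1: Z = R = 2200 Ω
  L: Z = jωL = j·2168·0.0177 = 0 + j38.37 Ω
  C: Z = 1/(jωC) = -j/(ω·C) = 0 - j46.13 Ω
Step 3 — Parallel branch: L || C = 1/(1/L + 1/C) = 0 + j228 Ω.
Step 4 — Series with R1: Z_total = R1 + (L || C) = 2200 + j228 Ω = 2212∠5.9° Ω.
Step 5 — Power factor: PF = cos(φ) = Re(Z)/|Z| = 2200/2211.8 = 0.9947.
Step 6 — Type: Im(Z) = 228 ⇒ lagging (phase φ = 5.9°).

PF = 0.9947 (lagging, φ = 5.9°)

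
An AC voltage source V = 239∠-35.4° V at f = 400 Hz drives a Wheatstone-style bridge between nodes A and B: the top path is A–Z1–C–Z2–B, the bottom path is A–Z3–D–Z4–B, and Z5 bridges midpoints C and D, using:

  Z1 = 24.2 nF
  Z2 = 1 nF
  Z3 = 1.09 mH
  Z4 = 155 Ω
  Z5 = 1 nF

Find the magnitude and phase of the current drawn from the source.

Step 1 — Angular frequency: ω = 2π·f = 2π·400 = 2513 rad/s.
Step 2 — Component impedances:
  Z1: Z = 1/(jωC) = -j/(ω·C) = 0 - j1.644e+04 Ω
  Z2: Z = 1/(jωC) = -j/(ω·C) = 0 - j3.979e+05 Ω
  Z3: Z = jωL = j·2513·0.00109 = 0 + j2.739 Ω
  Z4: Z = R = 155 Ω
  Z5: Z = 1/(jωC) = -j/(ω·C) = 0 - j3.979e+05 Ω
Step 3 — Bridge requires nodal analysis (the Z5 bridge couples midpoints C and D, so the two paths cannot be reduced to a simple series/parallel combination). Setting node B to ground and injecting 1 A at node A, the 3-node admittance system at A, C, D solves to V_A = Z_AB = 155 + j2.681 Ω = 155∠1.0° Ω.
Step 4 — Source phasor: V = 239∠-35.4° V = 194.8 - j138.4 V.
Step 5 — Ohm's law: I = V / Z_total = (194.8 - j138.4) / (155 + j2.681) = 1.241 - j0.9147 A.
Step 6 — Convert to polar: |I| = 1.542 A, ∠I = -36.4°.

I = 1.542∠-36.4° A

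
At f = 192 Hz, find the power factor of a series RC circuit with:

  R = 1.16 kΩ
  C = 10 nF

Step 1 — Angular frequency: ω = 2π·f = 2π·192 = 1206 rad/s.
Step 2 — Component impedances:
  R: Z = R = 1160 Ω
  C: Z = 1/(jωC) = -j/(ω·C) = 0 - j8.289e+04 Ω
Step 3 — Series combination: Z_total = R + C = 1160 - j8.289e+04 Ω = 8.29e+04∠-89.2° Ω.
Step 4 — Power factor: PF = cos(φ) = Re(Z)/|Z| = 1160/8.29e+04 = 0.01399.
Step 5 — Type: Im(Z) = -8.289e+04 ⇒ leading (phase φ = -89.2°).

PF = 0.01399 (leading, φ = -89.2°)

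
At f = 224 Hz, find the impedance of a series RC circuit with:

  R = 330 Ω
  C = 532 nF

Step 1 — Angular frequency: ω = 2π·f = 2π·224 = 1407 rad/s.
Step 2 — Component impedances:
  R: Z = R = 330 Ω
  C: Z = 1/(jωC) = -j/(ω·C) = 0 - j1336 Ω
Step 3 — Series combination: Z_total = R + C = 330 - j1336 Ω = 1376∠-76.1° Ω.

Z = 330 - j1336 Ω = 1376∠-76.1° Ω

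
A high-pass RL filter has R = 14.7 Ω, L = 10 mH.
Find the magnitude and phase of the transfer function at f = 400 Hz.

Step 1 — Angular frequency: ω = 2π·400 = 2513 rad/s.
Step 2 — Transfer function: H(jω) = jωL/(R + jωL).
Step 3 — Numerator jωL = j·25.13; denominator R + jωL = 14.7 + j25.13.
Step 4 — H = 0.7451 + j0.4358.
Step 5 — Magnitude: |H| = 0.8632 (-1.3 dB); phase: φ = 30.3°.

|H| = 0.8632 (-1.3 dB), φ = 30.3°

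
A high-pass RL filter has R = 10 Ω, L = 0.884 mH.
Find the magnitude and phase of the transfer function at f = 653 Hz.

Step 1 — Angular frequency: ω = 2π·653 = 4103 rad/s.
Step 2 — Transfer function: H(jω) = jωL/(R + jωL).
Step 3 — Numerator jωL = j·3.627; denominator R + jωL = 10 + j3.627.
Step 4 — H = 0.1163 + j0.3205.
Step 5 — Magnitude: |H| = 0.341 (-9.3 dB); phase: φ = 70.1°.

|H| = 0.341 (-9.3 dB), φ = 70.1°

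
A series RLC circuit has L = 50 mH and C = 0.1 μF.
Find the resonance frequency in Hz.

Step 1 — Resonance condition Im(Z)=0 gives ω₀ = 1/√(LC).
Step 2 — ω₀ = 1/√(0.05·1e-07) = 1.414e+04 rad/s.
Step 3 — f₀ = ω₀/(2π) = 2251 Hz.

f₀ = 2251 Hz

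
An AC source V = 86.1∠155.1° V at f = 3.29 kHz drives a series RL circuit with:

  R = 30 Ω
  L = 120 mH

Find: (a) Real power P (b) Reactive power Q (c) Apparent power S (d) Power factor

Step 1 — Angular frequency: ω = 2π·f = 2π·3290 = 2.067e+04 rad/s.
Step 2 — Component impedances:
  R: Z = R = 30 Ω
  L: Z = jωL = j·2.067e+04·0.12 = 0 + j2481 Ω
Step 3 — Series combination: Z_total = R + L = 30 + j2481 Ω = 2481∠89.3° Ω.
Step 4 — Source phasor: V = 86.1∠155.1° V = -78.1 + j36.25 V.
Step 5 — Current: I = V / Z = 0.01423 + j0.03165 A = 0.03471∠65.8° A.
Step 6 — Complex power: S = V·I* = 0.03614 + j2.988 VA.
Step 7 — Real power: P = Re(S) = 0.03614 W.
Step 8 — Reactive power: Q = Im(S) = 2.988 VAR.
Step 9 — Apparent power: |S| = 2.988 VA.
Step 10 — Power factor: PF = P/|S| = 0.01209 (lagging).

(a) P = 0.03614 W  (b) Q = 2.988 VAR  (c) S = 2.988 VA  (d) PF = 0.01209 (lagging)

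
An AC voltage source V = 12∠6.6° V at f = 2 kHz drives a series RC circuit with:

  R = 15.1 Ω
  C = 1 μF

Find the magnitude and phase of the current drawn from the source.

Step 1 — Angular frequency: ω = 2π·f = 2π·2000 = 1.257e+04 rad/s.
Step 2 — Component impedances:
  R: Z = R = 15.1 Ω
  C: Z = 1/(jωC) = -j/(ω·C) = 0 - j79.58 Ω
Step 3 — Series combination: Z_total = R + C = 15.1 - j79.58 Ω = 81∠-79.3° Ω.
Step 4 — Source phasor: V = 12∠6.6° V = 11.92 + j1.379 V.
Step 5 — Ohm's law: I = V / Z_total = (11.92 + j1.379) / (15.1 - j79.58) = 0.01071 + j0.1478 A.
Step 6 — Convert to polar: |I| = 0.1482 A, ∠I = 85.9°.

I = 0.1482∠85.9° A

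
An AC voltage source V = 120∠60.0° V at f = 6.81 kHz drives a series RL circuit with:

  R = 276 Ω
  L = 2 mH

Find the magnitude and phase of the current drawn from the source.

Step 1 — Angular frequency: ω = 2π·f = 2π·6810 = 4.279e+04 rad/s.
Step 2 — Component impedances:
  R: Z = R = 276 Ω
  L: Z = jωL = j·4.279e+04·0.002 = 0 + j85.58 Ω
Step 3 — Series combination: Z_total = R + L = 276 + j85.58 Ω = 289∠17.2° Ω.
Step 4 — Source phasor: V = 120∠60.0° V = 60 + j103.9 V.
Step 5 — Ohm's law: I = V / Z_total = (60 + j103.9) / (276 + j85.58) = 0.3048 + j0.282 A.
Step 6 — Convert to polar: |I| = 0.4153 A, ∠I = 42.8°.

I = 0.4153∠42.8° A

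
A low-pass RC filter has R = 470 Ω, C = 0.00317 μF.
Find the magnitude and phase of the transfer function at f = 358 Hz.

Step 1 — Angular frequency: ω = 2π·358 = 2249 rad/s.
Step 2 — Transfer function: H(jω) = 1/(1 + jωRC).
Step 3 — Denominator: 1 + jωRC = 1 + j·2249·470·3.17e-09 = 1 + j0.003351.
Step 4 — H = 1 - j0.003351.
Step 5 — Magnitude: |H| = 1 (-0.0 dB); phase: φ = -0.2°.

|H| = 1 (-0.0 dB), φ = -0.2°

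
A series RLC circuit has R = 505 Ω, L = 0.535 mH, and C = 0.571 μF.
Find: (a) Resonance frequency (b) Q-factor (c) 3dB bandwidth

Step 1 — Resonance condition Im(Z)=0 gives ω₀ = 1/√(LC).
Step 2 — ω₀ = 1/√(0.000535·5.71e-07) = 5.721e+04 rad/s.
Step 3 — f₀ = ω₀/(2π) = 9106 Hz.
Step 4 — Series Q: Q = ω₀L/R = 5.721e+04·0.000535/505 = 0.06061.
Step 5 — 3dB bandwidth: Δω = ω₀/Q = 9.439e+05 rad/s; BW = Δω/(2π) = 1.502e+05 Hz.

(a) f₀ = 9106 Hz  (b) Q = 0.06061  (c) BW = 1.502e+05 Hz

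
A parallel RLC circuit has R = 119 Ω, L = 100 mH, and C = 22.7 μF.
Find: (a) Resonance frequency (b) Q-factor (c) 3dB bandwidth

Step 1 — Resonance: ω₀ = 1/√(LC) = 1/√(0.1·2.27e-05) = 663.7 rad/s.
Step 2 — f₀ = ω₀/(2π) = 105.6 Hz.
Step 3 — Parallel Q: Q = R/(ω₀L) = 119/(663.7·0.1) = 1.793.
Step 4 — Bandwidth: Δω = ω₀/Q = 370.2 rad/s; BW = Δω/(2π) = 58.92 Hz.

(a) f₀ = 105.6 Hz  (b) Q = 1.793  (c) BW = 58.92 Hz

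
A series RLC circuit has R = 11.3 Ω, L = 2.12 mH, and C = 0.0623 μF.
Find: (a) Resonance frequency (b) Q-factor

Step 1 — Resonance condition Im(Z)=0 gives ω₀ = 1/√(LC).
Step 2 — ω₀ = 1/√(0.00212·6.23e-08) = 8.701e+04 rad/s.
Step 3 — f₀ = ω₀/(2π) = 1.385e+04 Hz.
Step 4 — Series Q: Q = ω₀L/R = 8.701e+04·0.00212/11.3 = 16.32.

(a) f₀ = 1.385e+04 Hz  (b) Q = 16.32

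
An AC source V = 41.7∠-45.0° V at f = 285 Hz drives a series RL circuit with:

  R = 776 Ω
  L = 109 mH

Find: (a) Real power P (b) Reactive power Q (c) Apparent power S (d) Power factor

Step 1 — Angular frequency: ω = 2π·f = 2π·285 = 1791 rad/s.
Step 2 — Component impedances:
  R: Z = R = 776 Ω
  L: Z = jωL = j·1791·0.109 = 0 + j195.2 Ω
Step 3 — Series combination: Z_total = R + L = 776 + j195.2 Ω = 800.2∠14.1° Ω.
Step 4 — Source phasor: V = 41.7∠-45.0° V = 29.49 - j29.49 V.
Step 5 — Current: I = V / Z = 0.02675 - j0.04473 A = 0.05211∠-59.1° A.
Step 6 — Complex power: S = V·I* = 2.108 + j0.5301 VA.
Step 7 — Real power: P = Re(S) = 2.108 W.
Step 8 — Reactive power: Q = Im(S) = 0.5301 VAR.
Step 9 — Apparent power: |S| = 2.173 VA.
Step 10 — Power factor: PF = P/|S| = 0.9698 (lagging).

(a) P = 2.108 W  (b) Q = 0.5301 VAR  (c) S = 2.173 VA  (d) PF = 0.9698 (lagging)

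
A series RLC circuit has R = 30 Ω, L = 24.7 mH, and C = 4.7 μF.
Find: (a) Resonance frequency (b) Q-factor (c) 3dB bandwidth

Step 1 — Resonance: ω₀ = 1/√(LC) = 1/√(0.0247·4.7e-06) = 2935 rad/s.
Step 2 — f₀ = ω₀/(2π) = 467.1 Hz.
Step 3 — Series Q: Q = ω₀L/R = 2935·0.0247/30 = 2.416.
Step 4 — Bandwidth: Δω = ω₀/Q = 1215 rad/s; BW = Δω/(2π) = 193.3 Hz.

(a) f₀ = 467.1 Hz  (b) Q = 2.416  (c) BW = 193.3 Hz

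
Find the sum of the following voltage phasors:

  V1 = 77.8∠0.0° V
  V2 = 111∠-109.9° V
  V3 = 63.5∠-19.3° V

Step 1 — Convert each phasor to rectangular form:
  V1 = 77.8·(cos(0.0°) + j·sin(0.0°)) = 77.8 V
  V2 = 111·(cos(-109.9°) + j·sin(-109.9°)) = -37.78 - j104.4 V
  V3 = 63.5·(cos(-19.3°) + j·sin(-19.3°)) = 59.93 - j20.99 V
Step 2 — Sum components: V_total = 99.95 - j125.4 V.
Step 3 — Convert to polar: |V_total| = 160.3 V, ∠V_total = -51.4°.

V_total = 160.3∠-51.4° V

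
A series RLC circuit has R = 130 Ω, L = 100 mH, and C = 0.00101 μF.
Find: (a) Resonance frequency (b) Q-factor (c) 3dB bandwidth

Step 1 — Resonance: ω₀ = 1/√(LC) = 1/√(0.1·1.01e-09) = 9.95e+04 rad/s.
Step 2 — f₀ = ω₀/(2π) = 1.584e+04 Hz.
Step 3 — Series Q: Q = ω₀L/R = 9.95e+04·0.1/130 = 76.54.
Step 4 — Bandwidth: Δω = ω₀/Q = 1300 rad/s; BW = Δω/(2π) = 206.9 Hz.

(a) f₀ = 1.584e+04 Hz  (b) Q = 76.54  (c) BW = 206.9 Hz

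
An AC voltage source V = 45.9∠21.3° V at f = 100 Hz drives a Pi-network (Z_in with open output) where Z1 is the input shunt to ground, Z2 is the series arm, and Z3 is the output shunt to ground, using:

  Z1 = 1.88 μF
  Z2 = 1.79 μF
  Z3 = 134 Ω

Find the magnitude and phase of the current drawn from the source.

Step 1 — Angular frequency: ω = 2π·f = 2π·100 = 628.3 rad/s.
Step 2 — Component impedances:
  Z1: Z = 1/(jωC) = -j/(ω·C) = 0 - j846.6 Ω
  Z2: Z = 1/(jωC) = -j/(ω·C) = 0 - j889.1 Ω
  Z3: Z = R = 134 Ω
Step 3 — With open output, the series arm Z2 and the output shunt Z3 appear in series to ground: Z2 + Z3 = 134 - j889.1 Ω.
Step 4 — Parallel with input shunt Z1: Z_in = Z1 || (Z2 + Z3) = 31.69 - j436.1 Ω = 437.3∠-85.8° Ω.
Step 5 — Source phasor: V = 45.9∠21.3° V = 42.76 + j16.67 V.
Step 6 — Ohm's law: I = V / Z_total = (42.76 + j16.67) / (31.69 - j436.1) = -0.03094 + j0.1003 A.
Step 7 — Convert to polar: |I| = 0.105 A, ∠I = 107.1°.

I = 0.105∠107.1° A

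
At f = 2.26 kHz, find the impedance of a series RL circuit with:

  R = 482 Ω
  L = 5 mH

Step 1 — Angular frequency: ω = 2π·f = 2π·2260 = 1.42e+04 rad/s.
Step 2 — Component impedances:
  R: Z = R = 482 Ω
  L: Z = jωL = j·1.42e+04·0.005 = 0 + j71 Ω
Step 3 — Series combination: Z_total = R + L = 482 + j71 Ω = 487.2∠8.4° Ω.

Z = 482 + j71 Ω = 487.2∠8.4° Ω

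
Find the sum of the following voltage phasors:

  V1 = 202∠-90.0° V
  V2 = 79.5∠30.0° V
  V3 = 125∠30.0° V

Step 1 — Convert each phasor to rectangular form:
  V1 = 202·(cos(-90.0°) + j·sin(-90.0°)) = 0 - j202 V
  V2 = 79.5·(cos(30.0°) + j·sin(30.0°)) = 68.85 + j39.75 V
  V3 = 125·(cos(30.0°) + j·sin(30.0°)) = 108.3 + j62.5 V
Step 2 — Sum components: V_total = 177.1 - j99.75 V.
Step 3 — Convert to polar: |V_total| = 203.3 V, ∠V_total = -29.4°.

V_total = 203.3∠-29.4° V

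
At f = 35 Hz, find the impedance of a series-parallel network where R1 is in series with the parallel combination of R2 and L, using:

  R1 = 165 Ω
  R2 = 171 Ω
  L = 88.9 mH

Step 1 — Angular frequency: ω = 2π·f = 2π·35 = 219.9 rad/s.
Step 2 — Component impedances:
  R1: Z = R = 165 Ω
  R2: Z = R = 171 Ω
  L: Z = jωL = j·219.9·0.0889 = 0 + j19.55 Ω
Step 3 — Parallel branch: R2 || L = 1/(1/R2 + 1/L) = 2.206 + j19.3 Ω.
Step 4 — Series with R1: Z_total = R1 + (R2 || L) = 167.2 + j19.3 Ω = 168.3∠6.6° Ω.

Z = 167.2 + j19.3 Ω = 168.3∠6.6° Ω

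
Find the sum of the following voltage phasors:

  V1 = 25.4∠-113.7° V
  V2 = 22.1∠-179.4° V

Step 1 — Convert each phasor to rectangular form:
  V1 = 25.4·(cos(-113.7°) + j·sin(-113.7°)) = -10.21 - j23.26 V
  V2 = 22.1·(cos(-179.4°) + j·sin(-179.4°)) = -22.1 - j0.2314 V
Step 2 — Sum components: V_total = -32.31 - j23.49 V.
Step 3 — Convert to polar: |V_total| = 39.94 V, ∠V_total = -144.0°.

V_total = 39.94∠-144.0° V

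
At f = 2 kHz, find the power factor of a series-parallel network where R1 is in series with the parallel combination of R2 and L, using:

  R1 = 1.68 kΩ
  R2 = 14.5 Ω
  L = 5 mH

Step 1 — Angular frequency: ω = 2π·f = 2π·2000 = 1.257e+04 rad/s.
Step 2 — Component impedances:
  R1: Z = R = 1680 Ω
  R2: Z = R = 14.5 Ω
  L: Z = jωL = j·1.257e+04·0.005 = 0 + j62.83 Ω
Step 3 — Parallel branch: R2 || L = 1/(1/R2 + 1/L) = 13.77 + j3.177 Ω.
Step 4 — Series with R1: Z_total = R1 + (R2 || L) = 1694 + j3.177 Ω = 1694∠0.1° Ω.
Step 5 — Power factor: PF = cos(φ) = Re(Z)/|Z| = 1694/1694 = 1.
Step 6 — Type: Im(Z) = 3.177 ⇒ lagging (phase φ = 0.1°).

PF = 1 (lagging, φ = 0.1°)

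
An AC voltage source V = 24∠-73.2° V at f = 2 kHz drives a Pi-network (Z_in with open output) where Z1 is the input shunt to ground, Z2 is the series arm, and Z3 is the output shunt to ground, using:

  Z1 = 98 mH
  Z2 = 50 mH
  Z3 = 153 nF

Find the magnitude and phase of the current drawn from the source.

Step 1 — Angular frequency: ω = 2π·f = 2π·2000 = 1.257e+04 rad/s.
Step 2 — Component impedances:
  Z1: Z = jωL = j·1.257e+04·0.098 = 0 + j1232 Ω
  Z2: Z = jωL = j·1.257e+04·0.05 = 0 + j628.3 Ω
  Z3: Z = 1/(jωC) = -j/(ω·C) = 0 - j520.1 Ω
Step 3 — With open output, the series arm Z2 and the output shunt Z3 appear in series to ground: Z2 + Z3 = 0 + j108.2 Ω.
Step 4 — Parallel with input shunt Z1: Z_in = Z1 || (Z2 + Z3) = 0 + j99.46 Ω = 99.46∠90.0° Ω.
Step 5 — Source phasor: V = 24∠-73.2° V = 6.937 - j22.98 V.
Step 6 — Ohm's law: I = V / Z_total = (6.937 - j22.98) / (0 + j99.46) = -0.231 - j0.06974 A.
Step 7 — Convert to polar: |I| = 0.2413 A, ∠I = -163.2°.

I = 0.2413∠-163.2° A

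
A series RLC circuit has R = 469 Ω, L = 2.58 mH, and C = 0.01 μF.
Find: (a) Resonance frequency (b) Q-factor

Step 1 — Resonance condition Im(Z)=0 gives ω₀ = 1/√(LC).
Step 2 — ω₀ = 1/√(0.00258·1e-08) = 1.969e+05 rad/s.
Step 3 — f₀ = ω₀/(2π) = 3.133e+04 Hz.
Step 4 — Series Q: Q = ω₀L/R = 1.969e+05·0.00258/469 = 1.083.

(a) f₀ = 3.133e+04 Hz  (b) Q = 1.083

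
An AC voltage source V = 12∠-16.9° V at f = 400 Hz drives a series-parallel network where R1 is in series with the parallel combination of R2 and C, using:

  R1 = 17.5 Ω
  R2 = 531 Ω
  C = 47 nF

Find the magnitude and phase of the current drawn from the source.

Step 1 — Angular frequency: ω = 2π·f = 2π·400 = 2513 rad/s.
Step 2 — Component impedances:
  R1: Z = R = 17.5 Ω
  R2: Z = R = 531 Ω
  C: Z = 1/(jωC) = -j/(ω·C) = 0 - j8466 Ω
Step 3 — Parallel branch: R2 || C = 1/(1/R2 + 1/C) = 528.9 - j33.18 Ω.
Step 4 — Series with R1: Z_total = R1 + (R2 || C) = 546.4 - j33.18 Ω = 547.4∠-3.5° Ω.
Step 5 — Source phasor: V = 12∠-16.9° V = 11.48 - j3.488 V.
Step 6 — Ohm's law: I = V / Z_total = (11.48 - j3.488) / (546.4 - j33.18) = 0.02132 - j0.00509 A.
Step 7 — Convert to polar: |I| = 0.02192 A, ∠I = -13.4°.

I = 0.02192∠-13.4° A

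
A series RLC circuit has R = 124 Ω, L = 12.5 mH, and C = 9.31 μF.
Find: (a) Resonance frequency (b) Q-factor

Step 1 — Resonance condition Im(Z)=0 gives ω₀ = 1/√(LC).
Step 2 — ω₀ = 1/√(0.0125·9.31e-06) = 2931 rad/s.
Step 3 — f₀ = ω₀/(2π) = 466.5 Hz.
Step 4 — Series Q: Q = ω₀L/R = 2931·0.0125/124 = 0.2955.

(a) f₀ = 466.5 Hz  (b) Q = 0.2955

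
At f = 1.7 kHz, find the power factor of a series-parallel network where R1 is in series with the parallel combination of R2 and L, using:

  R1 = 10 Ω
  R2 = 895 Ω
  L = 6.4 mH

Step 1 — Angular frequency: ω = 2π·f = 2π·1700 = 1.068e+04 rad/s.
Step 2 — Component impedances:
  R1: Z = R = 10 Ω
  R2: Z = R = 895 Ω
  L: Z = jωL = j·1.068e+04·0.0064 = 0 + j68.36 Ω
Step 3 — Parallel branch: R2 || L = 1/(1/R2 + 1/L) = 5.191 + j67.96 Ω.
Step 4 — Series with R1: Z_total = R1 + (R2 || L) = 15.19 + j67.96 Ω = 69.64∠77.4° Ω.
Step 5 — Power factor: PF = cos(φ) = Re(Z)/|Z| = 15.19/69.64 = 0.2181.
Step 6 — Type: Im(Z) = 67.96 ⇒ lagging (phase φ = 77.4°).

PF = 0.2181 (lagging, φ = 77.4°)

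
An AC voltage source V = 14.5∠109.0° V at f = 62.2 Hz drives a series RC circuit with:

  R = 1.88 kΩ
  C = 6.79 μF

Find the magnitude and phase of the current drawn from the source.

Step 1 — Angular frequency: ω = 2π·f = 2π·62.2 = 390.8 rad/s.
Step 2 — Component impedances:
  R: Z = R = 1880 Ω
  C: Z = 1/(jωC) = -j/(ω·C) = 0 - j376.8 Ω
Step 3 — Series combination: Z_total = R + C = 1880 - j376.8 Ω = 1917∠-11.3° Ω.
Step 4 — Source phasor: V = 14.5∠109.0° V = -4.721 + j13.71 V.
Step 5 — Ohm's law: I = V / Z_total = (-4.721 + j13.71) / (1880 - j376.8) = -0.003819 + j0.006527 A.
Step 6 — Convert to polar: |I| = 0.007562 A, ∠I = 120.3°.

I = 0.007562∠120.3° A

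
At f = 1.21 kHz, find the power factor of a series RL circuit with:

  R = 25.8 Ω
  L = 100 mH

Step 1 — Angular frequency: ω = 2π·f = 2π·1210 = 7603 rad/s.
Step 2 — Component impedances:
  R: Z = R = 25.8 Ω
  L: Z = jωL = j·7603·0.1 = 0 + j760.3 Ω
Step 3 — Series combination: Z_total = R + L = 25.8 + j760.3 Ω = 760.7∠88.1° Ω.
Step 4 — Power factor: PF = cos(φ) = Re(Z)/|Z| = 25.8/760.7 = 0.03392.
Step 5 — Type: Im(Z) = 760.3 ⇒ lagging (phase φ = 88.1°).

PF = 0.03392 (lagging, φ = 88.1°)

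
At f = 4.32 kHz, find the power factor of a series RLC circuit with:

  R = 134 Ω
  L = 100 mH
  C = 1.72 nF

Step 1 — Angular frequency: ω = 2π·f = 2π·4320 = 2.714e+04 rad/s.
Step 2 — Component impedances:
  R: Z = R = 134 Ω
  L: Z = jωL = j·2.714e+04·0.1 = 0 + j2714 Ω
  C: Z = 1/(jωC) = -j/(ω·C) = 0 - j2.142e+04 Ω
Step 3 — Series combination: Z_total = R + L + C = 134 - j1.871e+04 Ω = 1.871e+04∠-89.6° Ω.
Step 4 — Power factor: PF = cos(φ) = Re(Z)/|Z| = 134/18705.6 = 0.007164.
Step 5 — Type: Im(Z) = -1.871e+04 ⇒ leading (phase φ = -89.6°).

PF = 0.007164 (leading, φ = -89.6°)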